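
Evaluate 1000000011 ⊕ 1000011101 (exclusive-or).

XOR: 1 when bits differ
  1000000011
^ 1000011101
------------
  0000011110
Decimal: 515 ^ 541 = 30



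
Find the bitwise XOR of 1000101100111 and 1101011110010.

XOR: 1 when bits differ
  1000101100111
^ 1101011110010
---------------
  0101110010101
Decimal: 4455 ^ 6898 = 2965



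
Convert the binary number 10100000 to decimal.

Sum of powers of 2 for each 1-bit:
2^5 + 2^7
= 32 + 128
= 160



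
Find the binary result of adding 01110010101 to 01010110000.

Add column by column from the right: bit + bit + carry-in; write the sum mod 2, carry 1 when the sum is 2 or 3.
carry:  11101100000
        01110010101
+       01010110000
-------------------
       011001000101
(the carry out of the leftmost column, 0, becomes the leading bit)
Decimal check:
  01110010101 = 512 + 256 + 128 + 16 + 4 + 1 = 917
  01010110000 = 512 + 128 + 32 + 16 = 688
  917 + 688 = 1605, and 011001000101 = 1024 + 512 + 64 + 4 + 1 = 1605 ✓



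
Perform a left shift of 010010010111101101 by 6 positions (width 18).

Original: 010010010111101101 (decimal 75245)
Shift left by 6 positions
Append 6 zeros on the right and drop the 6 high bits that overflow the 18-bit width
Result: 010111101101000000 (decimal 97088)
Equivalent: 75245 << 6 = 75245 × 2^6 = 4815680, truncated to 18 bits = 97088



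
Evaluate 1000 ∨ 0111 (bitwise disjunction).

OR: 1 when either bit is 1
  1000
| 0111
------
  1111
Decimal: 8 | 7 = 15



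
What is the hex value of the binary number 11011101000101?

Group into 4-bit nibbles from right:
  0011 = 3
  0111 = 7
  0100 = 4
  0101 = 5
Result: 3745



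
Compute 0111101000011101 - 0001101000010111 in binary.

Method 1 - Direct subtraction (column by column from the right: bit − bit − borrow-in; if negative, add 2 and borrow 1 from the next column):
borrow: 0000000000001100
        0111101000011101
-       0001101000010111
------------------------
        0110000000000110

Method 2 - Add two's complement:
Two's complement of 0001101000010111: invert → 1110010111101000, add 1 → 1110010111101001
  0111101000011101
+ 1110010111101001
------------------
 10110000000000110  (end carry out of the top bit = 1)
Discarding the end carry: 0110000000000110
Decimal check:
  0111101000011101 = 16384 + 8192 + 4096 + 2048 + 512 + 16 + 8 + 4 + 1 = 31261
  0001101000010111 = 4096 + 2048 + 512 + 16 + 4 + 2 + 1 = 6679
  31261 - 6679 = 24582, and 0110000000000110 = 16384 + 8192 + 4 + 2 = 24582 ✓



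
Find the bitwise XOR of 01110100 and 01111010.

XOR: 1 when bits differ
  01110100
^ 01111010
----------
  00001110
Decimal: 116 ^ 122 = 14



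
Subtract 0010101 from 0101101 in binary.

Method 1 - Direct subtraction (column by column from the right: bit − bit − borrow-in; if negative, add 2 and borrow 1 from the next column):
borrow: 0100000
        0101101
-       0010101
---------------
        0011000

Method 2 - Add two's complement:
Two's complement of 0010101: invert → 1101010, add 1 → 1101011
  0101101
+ 1101011
---------
 10011000  (end carry out of the top bit = 1)
Discarding the end carry: 0011000
Decimal check:
  0101101 = 32 + 8 + 4 + 1 = 45
  0010101 = 16 + 4 + 1 = 21
  45 - 21 = 24, and 0011000 = 16 + 8 = 24 ✓



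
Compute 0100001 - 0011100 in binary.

Method 1 - Direct subtraction (column by column from the right: bit − bit − borrow-in; if negative, add 2 and borrow 1 from the next column):
borrow: 0111000
        0100001
-       0011100
---------------
        0000101

Method 2 - Add two's complement:
Two's complement of 0011100: invert → 1100011, add 1 → 1100100
  0100001
+ 1100100
---------
 10000101  (end carry out of the top bit = 1)
Discarding the end carry: 0000101
Decimal check:
  0100001 = 32 + 1 = 33
  0011100 = 16 + 8 + 4 = 28
  33 - 28 = 5, and 0000101 = 4 + 1 = 5 ✓



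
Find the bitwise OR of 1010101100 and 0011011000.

OR: 1 when either bit is 1
  1010101100
| 0011011000
------------
  1011111100
Decimal: 684 | 216 = 764



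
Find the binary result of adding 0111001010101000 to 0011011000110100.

Add column by column from the right: bit + bit + carry-in; write the sum mod 2, carry 1 when the sum is 2 or 3.
carry:  1110110001000000
        0111001010101000
+       0011011000110100
------------------------
       01010100011011100
(the carry out of the leftmost column, 0, becomes the leading bit)
Decimal check:
  0111001010101000 = 16384 + 8192 + 4096 + 512 + 128 + 32 + 8 = 29352
  0011011000110100 = 8192 + 4096 + 1024 + 512 + 32 + 16 + 4 = 13876
  29352 + 13876 = 43228, and 01010100011011100 = 32768 + 8192 + 2048 + 128 + 64 + 16 + 8 + 4 = 43228 ✓



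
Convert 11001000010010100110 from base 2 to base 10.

Sum of powers of 2 for each 1-bit:
2^1 + 2^2 + 2^5 + 2^7 + 2^10 + 2^15 + 2^18 + 2^19
= 2 + 4 + 32 + 128 + 1024 + 32768 + 262144 + 524288
= 820390



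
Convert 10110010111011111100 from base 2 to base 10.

Sum of powers of 2 for each 1-bit:
2^2 + 2^3 + 2^4 + 2^5 + 2^6 + 2^7 + 2^9 + 2^10 + 2^11 + 2^13 + 2^16 + 2^17 + 2^19
= 4 + 8 + 16 + 32 + 64 + 128 + 512 + 1024 + 2048 + 8192 + 65536 + 131072 + 524288
= 732924



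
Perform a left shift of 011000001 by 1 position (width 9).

Original: 011000001 (decimal 193)
Shift left by 1 position
Append 1 zero on the right
Result: 110000010 (decimal 386)
Equivalent: 193 << 1 = 193 × 2^1 = 386



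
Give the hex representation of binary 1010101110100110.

Group into 4-bit nibbles from right:
  1010 = A
  1011 = B
  1010 = A
  0110 = 6
Result: ABA6



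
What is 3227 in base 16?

Using repeated division by 16 (digits 10–15 are A–F):
3227 ÷ 16 = 201 remainder 11 (B)
201 ÷ 16 = 12 remainder 9
12 ÷ 16 = 0 remainder 12 (C)
Reading remainders bottom to top: C9B



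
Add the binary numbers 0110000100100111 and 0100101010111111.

Add column by column from the right: bit + bit + carry-in; write the sum mod 2, carry 1 when the sum is 2 or 3.
carry:  1000000001111110
        0110000100100111
+       0100101010111111
------------------------
       01010101111100110
(the carry out of the leftmost column, 0, becomes the leading bit)
Decimal check:
  0110000100100111 = 16384 + 8192 + 256 + 32 + 4 + 2 + 1 = 24871
  0100101010111111 = 16384 + 2048 + 512 + 128 + 32 + 16 + 8 + 4 + 2 + 1 = 19135
  24871 + 19135 = 44006, and 01010101111100110 = 32768 + 8192 + 2048 + 512 + 256 + 128 + 64 + 32 + 4 + 2 = 44006 ✓



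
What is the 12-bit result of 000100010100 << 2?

Original: 000100010100 (decimal 276)
Shift left by 2 positions
Append 2 zeros on the right
Result: 010001010000 (decimal 1104)
Equivalent: 276 << 2 = 276 × 2^2 = 1104



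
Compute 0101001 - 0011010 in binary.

Method 1 - Direct subtraction (column by column from the right: bit − bit − borrow-in; if negative, add 2 and borrow 1 from the next column):
borrow: 0111100
        0101001
-       0011010
---------------
        0001111

Method 2 - Add two's complement:
Two's complement of 0011010: invert → 1100101, add 1 → 1100110
  0101001
+ 1100110
---------
 10001111  (end carry out of the top bit = 1)
Discarding the end carry: 0001111
Decimal check:
  0101001 = 32 + 8 + 1 = 41
  0011010 = 16 + 8 + 2 = 26
  41 - 26 = 15, and 0001111 = 8 + 4 + 2 + 1 = 15 ✓



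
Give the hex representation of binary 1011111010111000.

Group into 4-bit nibbles from right:
  1011 = B
  1110 = E
  1011 = B
  1000 = 8
Result: BEB8



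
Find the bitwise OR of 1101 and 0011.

OR: 1 when either bit is 1
  1101
| 0011
------
  1111
Decimal: 13 | 3 = 15



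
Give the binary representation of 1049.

Using repeated division by 2:
1049 ÷ 2 = 524 remainder 1
524 ÷ 2 = 262 remainder 0
262 ÷ 2 = 131 remainder 0
131 ÷ 2 = 65 remainder 1
65 ÷ 2 = 32 remainder 1
32 ÷ 2 = 16 remainder 0
16 ÷ 2 = 8 remainder 0
8 ÷ 2 = 4 remainder 0
4 ÷ 2 = 2 remainder 0
2 ÷ 2 = 1 remainder 0
1 ÷ 2 = 0 remainder 1
Reading remainders bottom to top: 10000011001



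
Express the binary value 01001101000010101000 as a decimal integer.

Sum of powers of 2 for each 1-bit:
2^3 + 2^5 + 2^7 + 2^12 + 2^14 + 2^15 + 2^18
= 8 + 32 + 128 + 4096 + 16384 + 32768 + 262144
= 315560



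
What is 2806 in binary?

Using repeated division by 2:
2806 ÷ 2 = 1403 remainder 0
1403 ÷ 2 = 701 remainder 1
701 ÷ 2 = 350 remainder 1
350 ÷ 2 = 175 remainder 0
175 ÷ 2 = 87 remainder 1
87 ÷ 2 = 43 remainder 1
43 ÷ 2 = 21 remainder 1
21 ÷ 2 = 10 remainder 1
10 ÷ 2 = 5 remainder 0
5 ÷ 2 = 2 remainder 1
2 ÷ 2 = 1 remainder 0
1 ÷ 2 = 0 remainder 1
Reading remainders bottom to top: 101011110110



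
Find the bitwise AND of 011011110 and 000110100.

AND: 1 only when both bits are 1
  011011110
& 000110100
-----------
  000010100
Decimal: 222 & 52 = 20



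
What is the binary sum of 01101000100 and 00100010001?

Add column by column from the right: bit + bit + carry-in; write the sum mod 2, carry 1 when the sum is 2 or 3.
carry:  11000000000
        01101000100
+       00100010001
-------------------
       010001010101
(the carry out of the leftmost column, 0, becomes the leading bit)
Decimal check:
  01101000100 = 512 + 256 + 64 + 4 = 836
  00100010001 = 256 + 16 + 1 = 273
  836 + 273 = 1109, and 010001010101 = 1024 + 64 + 16 + 4 + 1 = 1109 ✓



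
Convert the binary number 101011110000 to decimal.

Sum of powers of 2 for each 1-bit:
2^4 + 2^5 + 2^6 + 2^7 + 2^9 + 2^11
= 16 + 32 + 64 + 128 + 512 + 2048
= 2800



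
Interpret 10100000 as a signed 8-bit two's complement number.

Binary: 10100000
Sign bit: 1 (negative)
Invert: 01011111
Add 1:  01100000
Magnitude: 01100000 = 64 + 32 = 96
Value: -96



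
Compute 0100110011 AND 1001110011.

AND: 1 only when both bits are 1
  0100110011
& 1001110011
------------
  0000110011
Decimal: 307 & 627 = 51



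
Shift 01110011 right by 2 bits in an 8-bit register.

Original: 01110011 (decimal 115)
Shift right by 2 positions
Drop the 2 low bits; fill with zeros on the left
Result: 00011100 (decimal 28)
Equivalent: 115 >> 2 = 115 ÷ 2^2 = 28



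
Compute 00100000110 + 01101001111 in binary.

Add column by column from the right: bit + bit + carry-in; write the sum mod 2, carry 1 when the sum is 2 or 3.
carry:  11000011100
        00100000110
+       01101001111
-------------------
       010001010101
(the carry out of the leftmost column, 0, becomes the leading bit)
Decimal check:
  00100000110 = 256 + 4 + 2 = 262
  01101001111 = 512 + 256 + 64 + 8 + 4 + 2 + 1 = 847
  262 + 847 = 1109, and 010001010101 = 1024 + 64 + 16 + 4 + 1 = 1109 ✓



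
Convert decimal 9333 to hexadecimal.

Using repeated division by 16 (digits 10–15 are A–F):
9333 ÷ 16 = 583 remainder 5
583 ÷ 16 = 36 remainder 7
36 ÷ 16 = 2 remainder 4
2 ÷ 16 = 0 remainder 2
Reading remainders bottom to top: 2475



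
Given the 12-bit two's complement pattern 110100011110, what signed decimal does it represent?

Binary: 110100011110
Sign bit: 1 (negative)
Invert: 001011100001
Add 1:  001011100010
Magnitude: 001011100010 = 512 + 128 + 64 + 32 + 2 = 738
Value: -738



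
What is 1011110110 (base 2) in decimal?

Sum of powers of 2 for each 1-bit:
2^1 + 2^2 + 2^4 + 2^5 + 2^6 + 2^7 + 2^9
= 2 + 4 + 16 + 32 + 64 + 128 + 512
= 758



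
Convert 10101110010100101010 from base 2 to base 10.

Sum of powers of 2 for each 1-bit:
2^1 + 2^3 + 2^5 + 2^8 + 2^10 + 2^13 + 2^14 + 2^15 + 2^17 + 2^19
= 2 + 8 + 32 + 256 + 1024 + 8192 + 16384 + 32768 + 131072 + 524288
= 714026



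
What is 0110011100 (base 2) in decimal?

Sum of powers of 2 for each 1-bit:
2^2 + 2^3 + 2^4 + 2^7 + 2^8
= 4 + 8 + 16 + 128 + 256
= 412



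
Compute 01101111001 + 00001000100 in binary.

Add column by column from the right: bit + bit + carry-in; write the sum mod 2, carry 1 when the sum is 2 or 3.
carry:  00010000000
        01101111001
+       00001000100
-------------------
       001110111101
(the carry out of the leftmost column, 0, becomes the leading bit)
Decimal check:
  01101111001 = 512 + 256 + 64 + 32 + 16 + 8 + 1 = 889
  00001000100 = 64 + 4 = 68
  889 + 68 = 957, and 001110111101 = 512 + 256 + 128 + 32 + 16 + 8 + 4 + 1 = 957 ✓



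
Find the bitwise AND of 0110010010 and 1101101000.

AND: 1 only when both bits are 1
  0110010010
& 1101101000
------------
  0100000000
Decimal: 402 & 872 = 256



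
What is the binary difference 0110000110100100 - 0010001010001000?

Method 1 - Direct subtraction (column by column from the right: bit − bit − borrow-in; if negative, add 2 and borrow 1 from the next column):
borrow: 0111110000110000
        0110000110100100
-       0010001010001000
------------------------
        0011111100011100

Method 2 - Add two's complement:
Two's complement of 0010001010001000: invert → 1101110101110111, add 1 → 1101110101111000
  0110000110100100
+ 1101110101111000
------------------
 10011111100011100  (end carry out of the top bit = 1)
Discarding the end carry: 0011111100011100
Decimal check:
  0110000110100100 = 16384 + 8192 + 256 + 128 + 32 + 4 = 24996
  0010001010001000 = 8192 + 512 + 128 + 8 = 8840
  24996 - 8840 = 16156, and 0011111100011100 = 8192 + 4096 + 2048 + 1024 + 512 + 256 + 16 + 8 + 4 = 16156 ✓



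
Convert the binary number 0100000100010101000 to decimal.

Sum of powers of 2 for each 1-bit:
2^3 + 2^5 + 2^7 + 2^11 + 2^17
= 8 + 32 + 128 + 2048 + 131072
= 133288



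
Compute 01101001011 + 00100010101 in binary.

Add column by column from the right: bit + bit + carry-in; write the sum mod 2, carry 1 when the sum is 2 or 3.
carry:  11000111110
        01101001011
+       00100010101
-------------------
       010001100000
(the carry out of the leftmost column, 0, becomes the leading bit)
Decimal check:
  01101001011 = 512 + 256 + 64 + 8 + 2 + 1 = 843
  00100010101 = 256 + 16 + 4 + 1 = 277
  843 + 277 = 1120, and 010001100000 = 1024 + 64 + 32 = 1120 ✓



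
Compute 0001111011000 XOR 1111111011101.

XOR: 1 when bits differ
  0001111011000
^ 1111111011101
---------------
  1110000000101
Decimal: 984 ^ 8157 = 7173



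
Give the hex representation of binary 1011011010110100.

Group into 4-bit nibbles from right:
  1011 = B
  0110 = 6
  1011 = B
  0100 = 4
Result: B6B4



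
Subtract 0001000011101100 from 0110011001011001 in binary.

Method 1 - Direct subtraction (column by column from the right: bit − bit − borrow-in; if negative, add 2 and borrow 1 from the next column):
borrow: 0010001111011000
        0110011001011001
-       0001000011101100
------------------------
        0101010101101101

Method 2 - Add two's complement:
Two's complement of 0001000011101100: invert → 1110111100010011, add 1 → 1110111100010100
  0110011001011001
+ 1110111100010100
------------------
 10101010101101101  (end carry out of the top bit = 1)
Discarding the end carry: 0101010101101101
Decimal check:
  0110011001011001 = 16384 + 8192 + 1024 + 512 + 64 + 16 + 8 + 1 = 26201
  0001000011101100 = 4096 + 128 + 64 + 32 + 8 + 4 = 4332
  26201 - 4332 = 21869, and 0101010101101101 = 16384 + 4096 + 1024 + 256 + 64 + 32 + 8 + 4 + 1 = 21869 ✓



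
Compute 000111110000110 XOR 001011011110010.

XOR: 1 when bits differ
  000111110000110
^ 001011011110010
-----------------
  001100101110100
Decimal: 3974 ^ 5874 = 6516



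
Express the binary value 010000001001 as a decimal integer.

Sum of powers of 2 for each 1-bit:
2^0 + 2^3 + 2^10
= 1 + 8 + 1024
= 1033



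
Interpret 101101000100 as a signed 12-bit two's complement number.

Binary: 101101000100
Sign bit: 1 (negative)
Invert: 010010111011
Add 1:  010010111100
Magnitude: 010010111100 = 1024 + 128 + 32 + 16 + 8 + 4 = 1212
Value: -1212



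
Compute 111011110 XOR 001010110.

XOR: 1 when bits differ
  111011110
^ 001010110
-----------
  110001000
Decimal: 478 ^ 86 = 392



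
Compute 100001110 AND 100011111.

AND: 1 only when both bits are 1
  100001110
& 100011111
-----------
  100001110
Decimal: 270 & 287 = 270



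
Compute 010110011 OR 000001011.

OR: 1 when either bit is 1
  010110011
| 000001011
-----------
  010111011
Decimal: 179 | 11 = 187



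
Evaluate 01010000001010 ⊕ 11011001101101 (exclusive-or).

XOR: 1 when bits differ
  01010000001010
^ 11011001101101
----------------
  10001001100111
Decimal: 5130 ^ 13933 = 8807



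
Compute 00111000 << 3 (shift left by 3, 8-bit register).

Original: 00111000 (decimal 56)
Shift left by 3 positions
Append 3 zeros on the right and drop the 3 high bits that overflow the 8-bit width
Result: 11000000 (decimal 192)
Equivalent: 56 << 3 = 56 × 2^3 = 448, truncated to 8 bits = 192



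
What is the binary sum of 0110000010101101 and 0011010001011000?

Add column by column from the right: bit + bit + carry-in; write the sum mod 2, carry 1 when the sum is 2 or 3.
carry:  1100000111110000
        0110000010101101
+       0011010001011000
------------------------
       01001010100000101
(the carry out of the leftmost column, 0, becomes the leading bit)
Decimal check:
  0110000010101101 = 16384 + 8192 + 128 + 32 + 8 + 4 + 1 = 24749
  0011010001011000 = 8192 + 4096 + 1024 + 64 + 16 + 8 = 13400
  24749 + 13400 = 38149, and 01001010100000101 = 32768 + 4096 + 1024 + 256 + 4 + 1 = 38149 ✓



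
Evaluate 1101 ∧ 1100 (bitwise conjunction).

AND: 1 only when both bits are 1
  1101
& 1100
------
  1100
Decimal: 13 & 12 = 12



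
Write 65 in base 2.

Using repeated division by 2:
65 ÷ 2 = 32 remainder 1
32 ÷ 2 = 16 remainder 0
16 ÷ 2 = 8 remainder 0
8 ÷ 2 = 4 remainder 0
4 ÷ 2 = 2 remainder 0
2 ÷ 2 = 1 remainder 0
1 ÷ 2 = 0 remainder 1
Reading remainders bottom to top: 1000001



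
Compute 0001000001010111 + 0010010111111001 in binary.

Add column by column from the right: bit + bit + carry-in; write the sum mod 2, carry 1 when the sum is 2 or 3.
carry:  0000001111111110
        0001000001010111
+       0010010111111001
------------------------
       00011011001010000
(the carry out of the leftmost column, 0, becomes the leading bit)
Decimal check:
  0001000001010111 = 4096 + 64 + 16 + 4 + 2 + 1 = 4183
  0010010111111001 = 8192 + 1024 + 256 + 128 + 64 + 32 + 16 + 8 + 1 = 9721
  4183 + 9721 = 13904, and 00011011001010000 = 8192 + 4096 + 1024 + 512 + 64 + 16 = 13904 ✓



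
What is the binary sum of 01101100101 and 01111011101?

Add column by column from the right: bit + bit + carry-in; write the sum mod 2, carry 1 when the sum is 2 or 3.
carry:  11111111010
        01101100101
+       01111011101
-------------------
       011101000010
(the carry out of the leftmost column, 0, becomes the leading bit)
Decimal check:
  01101100101 = 512 + 256 + 64 + 32 + 4 + 1 = 869
  01111011101 = 512 + 256 + 128 + 64 + 16 + 8 + 4 + 1 = 989
  869 + 989 = 1858, and 011101000010 = 1024 + 512 + 256 + 64 + 2 = 1858 ✓



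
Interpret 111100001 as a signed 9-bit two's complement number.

Binary: 111100001
Sign bit: 1 (negative)
Invert: 000011110
Add 1:  000011111
Magnitude: 000011111 = 16 + 8 + 4 + 2 + 1 = 31
Value: -31



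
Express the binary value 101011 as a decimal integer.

Sum of powers of 2 for each 1-bit:
2^0 + 2^1 + 2^3 + 2^5
= 1 + 2 + 8 + 32
= 43



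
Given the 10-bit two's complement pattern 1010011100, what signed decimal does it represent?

Binary: 1010011100
Sign bit: 1 (negative)
Invert: 0101100011
Add 1:  0101100100
Magnitude: 0101100100 = 256 + 64 + 32 + 4 = 356
Value: -356



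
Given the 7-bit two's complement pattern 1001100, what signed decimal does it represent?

Binary: 1001100
Sign bit: 1 (negative)
Invert: 0110011
Add 1:  0110100
Magnitude: 0110100 = 32 + 16 + 4 = 52
Value: -52



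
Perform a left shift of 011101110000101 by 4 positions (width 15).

Original: 011101110000101 (decimal 15237)
Shift left by 4 positions
Append 4 zeros on the right and drop the 4 high bits that overflow the 15-bit width
Result: 011100001010000 (decimal 14416)
Equivalent: 15237 << 4 = 15237 × 2^4 = 243792, truncated to 15 bits = 14416



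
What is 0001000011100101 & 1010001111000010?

AND: 1 only when both bits are 1
  0001000011100101
& 1010001111000010
------------------
  0000000011000000
Decimal: 4325 & 41922 = 192



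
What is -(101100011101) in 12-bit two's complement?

Original (sign bit 1, negative): 101100011101
Step 1 - Invert all bits: 010011100010
Step 2 - Add 1: 010011100011
Verification: 101100011101 + 010011100011 = 1000000000000; discarding the end carry (carry out of the top bit) leaves the 12-bit value 000000000000, as required for x + (-x)



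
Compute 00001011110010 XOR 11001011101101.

XOR: 1 when bits differ
  00001011110010
^ 11001011101101
----------------
  11000000011111
Decimal: 754 ^ 13037 = 12319



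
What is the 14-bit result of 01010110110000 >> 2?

Original: 01010110110000 (decimal 5552)
Shift right by 2 positions
Drop the 2 low bits; fill with zeros on the left
Result: 00010101101100 (decimal 1388)
Equivalent: 5552 >> 2 = 5552 ÷ 2^2 = 1388



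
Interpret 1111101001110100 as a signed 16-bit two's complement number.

Binary: 1111101001110100
Sign bit: 1 (negative)
Invert: 0000010110001011
Add 1:  0000010110001100
Magnitude: 0000010110001100 = 1024 + 256 + 128 + 8 + 4 = 1420
Value: -1420



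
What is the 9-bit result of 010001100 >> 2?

Original: 010001100 (decimal 140)
Shift right by 2 positions
Drop the 2 low bits; fill with zeros on the left
Result: 000100011 (decimal 35)
Equivalent: 140 >> 2 = 140 ÷ 2^2 = 35



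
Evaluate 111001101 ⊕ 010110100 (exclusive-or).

XOR: 1 when bits differ
  111001101
^ 010110100
-----------
  101111001
Decimal: 461 ^ 180 = 377



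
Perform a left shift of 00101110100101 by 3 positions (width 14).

Original: 00101110100101 (decimal 2981)
Shift left by 3 positions
Append 3 zeros on the right and drop the 3 high bits that overflow the 14-bit width
Result: 01110100101000 (decimal 7464)
Equivalent: 2981 << 3 = 2981 × 2^3 = 23848, truncated to 14 bits = 7464



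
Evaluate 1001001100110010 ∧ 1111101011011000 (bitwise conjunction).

AND: 1 only when both bits are 1
  1001001100110010
& 1111101011011000
------------------
  1001001000010000
Decimal: 37682 & 64216 = 37392



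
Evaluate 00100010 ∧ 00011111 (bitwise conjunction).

AND: 1 only when both bits are 1
  00100010
& 00011111
----------
  00000010
Decimal: 34 & 31 = 2



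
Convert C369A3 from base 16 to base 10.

Expand by place value (powers of 16):
Digit values: C = 12, A = 10
C369A3 = 12 × 16^5 + 3 × 16^4 + 6 × 16^3 + 9 × 16^2 + 10 × 16^1 + 3 × 16^0
= 12 × 1048576 + 3 × 65536 + 6 × 4096 + 9 × 256 + 10 × 16 + 3 × 1
= 12582912 + 196608 + 24576 + 2304 + 160 + 3
= 12806563



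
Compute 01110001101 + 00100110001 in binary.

Add column by column from the right: bit + bit + carry-in; write the sum mod 2, carry 1 when the sum is 2 or 3.
carry:  11000000010
        01110001101
+       00100110001
-------------------
       010010111110
(the carry out of the leftmost column, 0, becomes the leading bit)
Decimal check:
  01110001101 = 512 + 256 + 128 + 8 + 4 + 1 = 909
  00100110001 = 256 + 32 + 16 + 1 = 305
  909 + 305 = 1214, and 010010111110 = 1024 + 128 + 32 + 16 + 8 + 4 + 2 = 1214 ✓



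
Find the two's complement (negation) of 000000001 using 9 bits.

Original: 000000001
Step 1 - Invert all bits: 111111110
Step 2 - Add 1: 111111111
Verification: 000000001 + 111111111 = 1000000000; discarding the end carry (carry out of the top bit) leaves the 9-bit value 000000000, as required for x + (-x)



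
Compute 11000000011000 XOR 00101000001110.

XOR: 1 when bits differ
  11000000011000
^ 00101000001110
----------------
  11101000010110
Decimal: 12312 ^ 2574 = 14870



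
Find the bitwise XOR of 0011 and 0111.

XOR: 1 when bits differ
  0011
^ 0111
------
  0100
Decimal: 3 ^ 7 = 4



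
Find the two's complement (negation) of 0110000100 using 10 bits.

Original: 0110000100
Step 1 - Invert all bits: 1001111011
Step 2 - Add 1: 1001111100
Verification: 0110000100 + 1001111100 = 10000000000; discarding the end carry (carry out of the top bit) leaves the 10-bit value 0000000000, as required for x + (-x)



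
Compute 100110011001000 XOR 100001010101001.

XOR: 1 when bits differ
  100110011001000
^ 100001010101001
-----------------
  000111001100001
Decimal: 19656 ^ 17065 = 3681



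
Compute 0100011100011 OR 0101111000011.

OR: 1 when either bit is 1
  0100011100011
| 0101111000011
---------------
  0101111100011
Decimal: 2275 | 3011 = 3043



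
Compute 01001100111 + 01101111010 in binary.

Add column by column from the right: bit + bit + carry-in; write the sum mod 2, carry 1 when the sum is 2 or 3.
carry:  10011111100
        01001100111
+       01101111010
-------------------
       010111100001
(the carry out of the leftmost column, 0, becomes the leading bit)
Decimal check:
  01001100111 = 512 + 64 + 32 + 4 + 2 + 1 = 615
  01101111010 = 512 + 256 + 64 + 32 + 16 + 8 + 2 = 890
  615 + 890 = 1505, and 010111100001 = 1024 + 256 + 128 + 64 + 32 + 1 = 1505 ✓



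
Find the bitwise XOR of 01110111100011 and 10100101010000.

XOR: 1 when bits differ
  01110111100011
^ 10100101010000
----------------
  11010010110011
Decimal: 7651 ^ 10576 = 13491



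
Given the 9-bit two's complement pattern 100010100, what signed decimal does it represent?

Binary: 100010100
Sign bit: 1 (negative)
Invert: 011101011
Add 1:  011101100
Magnitude: 011101100 = 128 + 64 + 32 + 8 + 4 = 236
Value: -236



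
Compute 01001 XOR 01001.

XOR: 1 when bits differ
  01001
^ 01001
-------
  00000
Decimal: 9 ^ 9 = 0



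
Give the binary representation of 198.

Using repeated division by 2:
198 ÷ 2 = 99 remainder 0
99 ÷ 2 = 49 remainder 1
49 ÷ 2 = 24 remainder 1
24 ÷ 2 = 12 remainder 0
12 ÷ 2 = 6 remainder 0
6 ÷ 2 = 3 remainder 0
3 ÷ 2 = 1 remainder 1
1 ÷ 2 = 0 remainder 1
Reading remainders bottom to top: 11000110



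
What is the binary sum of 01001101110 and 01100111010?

Add column by column from the right: bit + bit + carry-in; write the sum mod 2, carry 1 when the sum is 2 or 3.
carry:  10011111100
        01001101110
+       01100111010
-------------------
       010110101000
(the carry out of the leftmost column, 0, becomes the leading bit)
Decimal check:
  01001101110 = 512 + 64 + 32 + 8 + 4 + 2 = 622
  01100111010 = 512 + 256 + 32 + 16 + 8 + 2 = 826
  622 + 826 = 1448, and 010110101000 = 1024 + 256 + 128 + 32 + 8 = 1448 ✓



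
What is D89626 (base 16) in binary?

Convert each hex digit to 4 bits:
  D = 1101
  8 = 1000
  9 = 1001
  6 = 0110
  2 = 0010
  6 = 0110
Concatenate: 110110001001011000100110



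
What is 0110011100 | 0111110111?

OR: 1 when either bit is 1
  0110011100
| 0111110111
------------
  0111111111
Decimal: 412 | 503 = 511



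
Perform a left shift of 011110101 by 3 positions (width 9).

Original: 011110101 (decimal 245)
Shift left by 3 positions
Append 3 zeros on the right and drop the 3 high bits that overflow the 9-bit width
Result: 110101000 (decimal 424)
Equivalent: 245 << 3 = 245 × 2^3 = 1960, truncated to 9 bits = 424



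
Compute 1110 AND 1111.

AND: 1 only when both bits are 1
  1110
& 1111
------
  1110
Decimal: 14 & 15 = 14



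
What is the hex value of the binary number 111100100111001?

Group into 4-bit nibbles from right:
  0111 = 7
  1001 = 9
  0011 = 3
  1001 = 9
Result: 7939



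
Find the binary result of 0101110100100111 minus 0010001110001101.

Method 1 - Direct subtraction (column by column from the right: bit − bit − borrow-in; if negative, add 2 and borrow 1 from the next column):
borrow: 0100011100110000
        0101110100100111
-       0010001110001101
------------------------
        0011100110011010

Method 2 - Add two's complement:
Two's complement of 0010001110001101: invert → 1101110001110010, add 1 → 1101110001110011
  0101110100100111
+ 1101110001110011
------------------
 10011100110011010  (end carry out of the top bit = 1)
Discarding the end carry: 0011100110011010
Decimal check:
  0101110100100111 = 16384 + 4096 + 2048 + 1024 + 256 + 32 + 4 + 2 + 1 = 23847
  0010001110001101 = 8192 + 512 + 256 + 128 + 8 + 4 + 1 = 9101
  23847 - 9101 = 14746, and 0011100110011010 = 8192 + 4096 + 2048 + 256 + 128 + 16 + 8 + 2 = 14746 ✓



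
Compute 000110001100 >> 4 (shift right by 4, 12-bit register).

Original: 000110001100 (decimal 396)
Shift right by 4 positions
Drop the 4 low bits; fill with zeros on the left
Result: 000000011000 (decimal 24)
Equivalent: 396 >> 4 = 396 ÷ 2^4 = 24



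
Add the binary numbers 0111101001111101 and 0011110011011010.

Add column by column from the right: bit + bit + carry-in; write the sum mod 2, carry 1 when the sum is 2 or 3.
carry:  1111000111110000
        0111101001111101
+       0011110011011010
------------------------
       01011011101010111
(the carry out of the leftmost column, 0, becomes the leading bit)
Decimal check:
  0111101001111101 = 16384 + 8192 + 4096 + 2048 + 512 + 64 + 32 + 16 + 8 + 4 + 1 = 31357
  0011110011011010 = 8192 + 4096 + 2048 + 1024 + 128 + 64 + 16 + 8 + 2 = 15578
  31357 + 15578 = 46935, and 01011011101010111 = 32768 + 8192 + 4096 + 1024 + 512 + 256 + 64 + 16 + 4 + 2 + 1 = 46935 ✓



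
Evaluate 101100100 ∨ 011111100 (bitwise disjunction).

OR: 1 when either bit is 1
  101100100
| 011111100
-----------
  111111100
Decimal: 356 | 252 = 508



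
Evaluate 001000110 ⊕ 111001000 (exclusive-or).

XOR: 1 when bits differ
  001000110
^ 111001000
-----------
  110001110
Decimal: 70 ^ 456 = 398



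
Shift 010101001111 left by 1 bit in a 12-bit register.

Original: 010101001111 (decimal 1359)
Shift left by 1 position
Append 1 zero on the right
Result: 101010011110 (decimal 2718)
Equivalent: 1359 << 1 = 1359 × 2^1 = 2718



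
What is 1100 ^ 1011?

XOR: 1 when bits differ
  1100
^ 1011
------
  0111
Decimal: 12 ^ 11 = 7



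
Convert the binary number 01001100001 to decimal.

Sum of powers of 2 for each 1-bit:
2^0 + 2^5 + 2^6 + 2^9
= 1 + 32 + 64 + 512
= 609



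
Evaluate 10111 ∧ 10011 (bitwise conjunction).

AND: 1 only when both bits are 1
  10111
& 10011
-------
  10011
Decimal: 23 & 19 = 19



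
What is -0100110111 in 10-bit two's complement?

Original: 0100110111
Step 1 - Invert all bits: 1011001000
Step 2 - Add 1: 1011001001
Verification: 0100110111 + 1011001001 = 10000000000; discarding the end carry (carry out of the top bit) leaves the 10-bit value 0000000000, as required for x + (-x)



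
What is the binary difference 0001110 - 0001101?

Method 1 - Direct subtraction (column by column from the right: bit − bit − borrow-in; if negative, add 2 and borrow 1 from the next column):
borrow: 0000010
        0001110
-       0001101
---------------
        0000001

Method 2 - Add two's complement:
Two's complement of 0001101: invert → 1110010, add 1 → 1110011
  0001110
+ 1110011
---------
 10000001  (end carry out of the top bit = 1)
Discarding the end carry: 0000001
Decimal check:
  0001110 = 8 + 4 + 2 = 14
  0001101 = 8 + 4 + 1 = 13
  14 - 13 = 1, and 0000001 = 1 ✓



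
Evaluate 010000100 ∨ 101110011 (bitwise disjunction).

OR: 1 when either bit is 1
  010000100
| 101110011
-----------
  111110111
Decimal: 132 | 371 = 503



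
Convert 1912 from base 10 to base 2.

Using repeated division by 2:
1912 ÷ 2 = 956 remainder 0
956 ÷ 2 = 478 remainder 0
478 ÷ 2 = 239 remainder 0
239 ÷ 2 = 119 remainder 1
119 ÷ 2 = 59 remainder 1
59 ÷ 2 = 29 remainder 1
29 ÷ 2 = 14 remainder 1
14 ÷ 2 = 7 remainder 0
7 ÷ 2 = 3 remainder 1
3 ÷ 2 = 1 remainder 1
1 ÷ 2 = 0 remainder 1
Reading remainders bottom to top: 11101111000



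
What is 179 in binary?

Using repeated division by 2:
179 ÷ 2 = 89 remainder 1
89 ÷ 2 = 44 remainder 1
44 ÷ 2 = 22 remainder 0
22 ÷ 2 = 11 remainder 0
11 ÷ 2 = 5 remainder 1
5 ÷ 2 = 2 remainder 1
2 ÷ 2 = 1 remainder 0
1 ÷ 2 = 0 remainder 1
Reading remainders bottom to top: 10110011



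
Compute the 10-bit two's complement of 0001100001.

Original: 0001100001
Step 1 - Invert all bits: 1110011110
Step 2 - Add 1: 1110011111
Verification: 0001100001 + 1110011111 = 10000000000; discarding the end carry (carry out of the top bit) leaves the 10-bit value 0000000000, as required for x + (-x)



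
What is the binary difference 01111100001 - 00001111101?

Method 1 - Direct subtraction (column by column from the right: bit − bit − borrow-in; if negative, add 2 and borrow 1 from the next column):
borrow: 00011111000
        01111100001
-       00001111101
-------------------
        01101100100

Method 2 - Add two's complement:
Two's complement of 00001111101: invert → 11110000010, add 1 → 11110000011
  01111100001
+ 11110000011
-------------
 101101100100  (end carry out of the top bit = 1)
Discarding the end carry: 01101100100
Decimal check:
  01111100001 = 512 + 256 + 128 + 64 + 32 + 1 = 993
  00001111101 = 64 + 32 + 16 + 8 + 4 + 1 = 125
  993 - 125 = 868, and 01101100100 = 512 + 256 + 64 + 32 + 4 = 868 ✓



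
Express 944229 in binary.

Using repeated division by 2:
944229 ÷ 2 = 472114 remainder 1
472114 ÷ 2 = 236057 remainder 0
236057 ÷ 2 = 118028 remainder 1
118028 ÷ 2 = 59014 remainder 0
59014 ÷ 2 = 29507 remainder 0
29507 ÷ 2 = 14753 remainder 1
14753 ÷ 2 = 7376 remainder 1
7376 ÷ 2 = 3688 remainder 0
3688 ÷ 2 = 1844 remainder 0
1844 ÷ 2 = 922 remainder 0
922 ÷ 2 = 461 remainder 0
461 ÷ 2 = 230 remainder 1
230 ÷ 2 = 115 remainder 0
115 ÷ 2 = 57 remainder 1
57 ÷ 2 = 28 remainder 1
28 ÷ 2 = 14 remainder 0
14 ÷ 2 = 7 remainder 0
7 ÷ 2 = 3 remainder 1
3 ÷ 2 = 1 remainder 1
1 ÷ 2 = 0 remainder 1
Reading remainders bottom to top: 11100110100001100101



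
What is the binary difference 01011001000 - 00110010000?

Method 1 - Direct subtraction (column by column from the right: bit − bit − borrow-in; if negative, add 2 and borrow 1 from the next column):
borrow: 01001100000
        01011001000
-       00110010000
-------------------
        00100111000

Method 2 - Add two's complement:
Two's complement of 00110010000: invert → 11001101111, add 1 → 11001110000
  01011001000
+ 11001110000
-------------
 100100111000  (end carry out of the top bit = 1)
Discarding the end carry: 00100111000
Decimal check:
  01011001000 = 512 + 128 + 64 + 8 = 712
  00110010000 = 256 + 128 + 16 = 400
  712 - 400 = 312, and 00100111000 = 256 + 32 + 16 + 8 = 312 ✓



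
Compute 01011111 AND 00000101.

AND: 1 only when both bits are 1
  01011111
& 00000101
----------
  00000101
Decimal: 95 & 5 = 5



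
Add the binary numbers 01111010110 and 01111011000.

Add column by column from the right: bit + bit + carry-in; write the sum mod 2, carry 1 when the sum is 2 or 3.
carry:  11110100000
        01111010110
+       01111011000
-------------------
       011110101110
(the carry out of the leftmost column, 0, becomes the leading bit)
Decimal check:
  01111010110 = 512 + 256 + 128 + 64 + 16 + 4 + 2 = 982
  01111011000 = 512 + 256 + 128 + 64 + 16 + 8 = 984
  982 + 984 = 1966, and 011110101110 = 1024 + 512 + 256 + 128 + 32 + 8 + 4 + 2 = 1966 ✓



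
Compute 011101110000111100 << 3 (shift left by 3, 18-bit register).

Original: 011101110000111100 (decimal 121916)
Shift left by 3 positions
Append 3 zeros on the right and drop the 3 high bits that overflow the 18-bit width
Result: 101110000111100000 (decimal 188896)
Equivalent: 121916 << 3 = 121916 × 2^3 = 975328, truncated to 18 bits = 188896



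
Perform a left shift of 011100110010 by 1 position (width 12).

Original: 011100110010 (decimal 1842)
Shift left by 1 position
Append 1 zero on the right
Result: 111001100100 (decimal 3684)
Equivalent: 1842 << 1 = 1842 × 2^1 = 3684



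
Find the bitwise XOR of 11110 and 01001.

XOR: 1 when bits differ
  11110
^ 01001
-------
  10111
Decimal: 30 ^ 9 = 23



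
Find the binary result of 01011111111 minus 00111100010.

Method 1 - Direct subtraction (column by column from the right: bit − bit − borrow-in; if negative, add 2 and borrow 1 from the next column):
borrow: 01000000000
        01011111111
-       00111100010
-------------------
        00100011101

Method 2 - Add two's complement:
Two's complement of 00111100010: invert → 11000011101, add 1 → 11000011110
  01011111111
+ 11000011110
-------------
 100100011101  (end carry out of the top bit = 1)
Discarding the end carry: 00100011101
Decimal check:
  01011111111 = 512 + 128 + 64 + 32 + 16 + 8 + 4 + 2 + 1 = 767
  00111100010 = 256 + 128 + 64 + 32 + 2 = 482
  767 - 482 = 285, and 00100011101 = 256 + 16 + 8 + 4 + 1 = 285 ✓



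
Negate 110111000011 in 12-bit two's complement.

Original (sign bit 1, negative): 110111000011
Step 1 - Invert all bits: 001000111100
Step 2 - Add 1: 001000111101
Verification: 110111000011 + 001000111101 = 1000000000000; discarding the end carry (carry out of the top bit) leaves the 12-bit value 000000000000, as required for x + (-x)



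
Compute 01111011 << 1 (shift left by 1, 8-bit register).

Original: 01111011 (decimal 123)
Shift left by 1 position
Append 1 zero on the right
Result: 11110110 (decimal 246)
Equivalent: 123 << 1 = 123 × 2^1 = 246



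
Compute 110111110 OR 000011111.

OR: 1 when either bit is 1
  110111110
| 000011111
-----------
  110111111
Decimal: 446 | 31 = 447



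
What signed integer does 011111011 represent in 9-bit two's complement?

Binary: 011111011
Sign bit: 0 (non-negative)
Read directly as an unsigned value:
011111011 = 128 + 64 + 32 + 16 + 8 + 2 + 1 = 251
Value: 251



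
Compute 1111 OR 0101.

OR: 1 when either bit is 1
  1111
| 0101
------
  1111
Decimal: 15 | 5 = 15



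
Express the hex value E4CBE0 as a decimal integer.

Expand by place value (powers of 16):
Digit values: E = 14, C = 12, B = 11
E4CBE0 = 14 × 16^5 + 4 × 16^4 + 12 × 16^3 + 11 × 16^2 + 14 × 16^1 + 0 × 16^0
= 14 × 1048576 + 4 × 65536 + 12 × 4096 + 11 × 256 + 14 × 16 + 0 × 1
= 14680064 + 262144 + 49152 + 2816 + 224 + 0
= 14994400



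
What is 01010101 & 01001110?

AND: 1 only when both bits are 1
  01010101
& 01001110
----------
  01000100
Decimal: 85 & 78 = 68



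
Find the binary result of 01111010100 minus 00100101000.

Method 1 - Direct subtraction (column by column from the right: bit − bit − borrow-in; if negative, add 2 and borrow 1 from the next column):
borrow: 00001010000
        01111010100
-       00100101000
-------------------
        01010101100

Method 2 - Add two's complement:
Two's complement of 00100101000: invert → 11011010111, add 1 → 11011011000
  01111010100
+ 11011011000
-------------
 101010101100  (end carry out of the top bit = 1)
Discarding the end carry: 01010101100
Decimal check:
  01111010100 = 512 + 256 + 128 + 64 + 16 + 4 = 980
  00100101000 = 256 + 32 + 8 = 296
  980 - 296 = 684, and 01010101100 = 512 + 128 + 32 + 8 + 4 = 684 ✓



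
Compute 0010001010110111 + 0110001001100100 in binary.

Add column by column from the right: bit + bit + carry-in; write the sum mod 2, carry 1 when the sum is 2 or 3.
carry:  1100010111001000
        0010001010110111
+       0110001001100100
------------------------
       01000010100011011
(the carry out of the leftmost column, 0, becomes the leading bit)
Decimal check:
  0010001010110111 = 8192 + 512 + 128 + 32 + 16 + 4 + 2 + 1 = 8887
  0110001001100100 = 16384 + 8192 + 512 + 64 + 32 + 4 = 25188
  8887 + 25188 = 34075, and 01000010100011011 = 32768 + 1024 + 256 + 16 + 8 + 2 + 1 = 34075 ✓



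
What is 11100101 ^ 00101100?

XOR: 1 when bits differ
  11100101
^ 00101100
----------
  11001001
Decimal: 229 ^ 44 = 201



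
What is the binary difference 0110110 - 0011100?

Method 1 - Direct subtraction (column by column from the right: bit − bit − borrow-in; if negative, add 2 and borrow 1 from the next column):
borrow: 0110000
        0110110
-       0011100
---------------
        0011010

Method 2 - Add two's complement:
Two's complement of 0011100: invert → 1100011, add 1 → 1100100
  0110110
+ 1100100
---------
 10011010  (end carry out of the top bit = 1)
Discarding the end carry: 0011010
Decimal check:
  0110110 = 32 + 16 + 4 + 2 = 54
  0011100 = 16 + 8 + 4 = 28
  54 - 28 = 26, and 0011010 = 16 + 8 + 2 = 26 ✓

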